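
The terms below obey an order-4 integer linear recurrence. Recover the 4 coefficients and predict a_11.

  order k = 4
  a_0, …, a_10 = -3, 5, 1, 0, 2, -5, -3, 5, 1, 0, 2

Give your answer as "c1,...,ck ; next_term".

  a_4 = 0·0 + -1·1 + 0·5 + -1·-3 = 2
  a_5 = 0·2 + -1·0 + 0·1 + -1·5 = -5
  a_6 = 0·-5 + -1·2 + 0·0 + -1·1 = -3
  a_7 = 0·-3 + -1·-5 + 0·2 + -1·0 = 5
  a_8 = 0·5 + -1·-3 + 0·-5 + -1·2 = 1
  a_9 = 0·1 + -1·5 + 0·-3 + -1·-5 = 0
  a_10 = 0·0 + -1·1 + 0·5 + -1·-3 = 2
  a_11 = 0·2 + -1·0 + 0·1 + -1·5 = -5

0,-1,0,-1 ; -5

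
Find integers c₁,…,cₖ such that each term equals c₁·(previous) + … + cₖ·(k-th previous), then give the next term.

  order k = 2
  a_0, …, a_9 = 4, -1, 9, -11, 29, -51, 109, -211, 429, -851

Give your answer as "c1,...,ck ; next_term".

  a_2 = -1·-1 + 2·4 = 9
  a_3 = -1·9 + 2·-1 = -11
  a_4 = -1·-11 + 2·9 = 29
  a_5 = -1·29 + 2·-11 = -51
  a_6 = -1·-51 + 2·29 = 109
  a_7 = -1·109 + 2·-51 = -211
  a_8 = -1·-211 + 2·109 = 429
  a_9 = -1·429 + 2·-211 = -851
  a_10 = -1·-851 + 2·429 = 1709

-1,2 ; 1709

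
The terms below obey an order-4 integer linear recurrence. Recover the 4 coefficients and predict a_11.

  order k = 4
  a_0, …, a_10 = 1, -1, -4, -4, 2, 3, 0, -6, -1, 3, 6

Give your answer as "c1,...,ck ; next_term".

  a_4 = 0·-4 + 0·-4 + -1·-1 + 1·1 = 2
  a_5 = 0·2 + 0·-4 + -1·-4 + 1·-1 = 3
  a_6 = 0·3 + 0·2 + -1·-4 + 1·-4 = 0
  a_7 = 0·0 + 0·3 + -1·2 + 1·-4 = -6
  a_8 = 0·-6 + 0·0 + -1·3 + 1·2 = -1
  a_9 = 0·-1 + 0·-6 + -1·0 + 1·3 = 3
  a_10 = 0·3 + 0·-1 + -1·-6 + 1·0 = 6
  a_11 = 0·6 + 0·3 + -1·-1 + 1·-6 = -5

0,0,-1,1 ; -5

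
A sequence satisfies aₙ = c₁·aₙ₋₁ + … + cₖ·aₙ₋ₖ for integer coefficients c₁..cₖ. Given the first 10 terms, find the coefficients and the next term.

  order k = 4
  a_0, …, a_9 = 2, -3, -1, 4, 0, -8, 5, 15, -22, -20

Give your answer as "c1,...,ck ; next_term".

  a_4 = -1·4 + -3·-1 + -1·-3 + -1·2 = 0
  a_5 = -1·0 + -3·4 + -1·-1 + -1·-3 = -8
  a_6 = -1·-8 + -3·0 + -1·4 + -1·-1 = 5
  a_7 = -1·5 + -3·-8 + -1·0 + -1·4 = 15
  a_8 = -1·15 + -3·5 + -1·-8 + -1·0 = -22
  a_9 = -1·-22 + -3·15 + -1·5 + -1·-8 = -20
  a_10 = -1·-20 + -3·-22 + -1·15 + -1·5 = 66

-1,-3,-1,-1 ; 66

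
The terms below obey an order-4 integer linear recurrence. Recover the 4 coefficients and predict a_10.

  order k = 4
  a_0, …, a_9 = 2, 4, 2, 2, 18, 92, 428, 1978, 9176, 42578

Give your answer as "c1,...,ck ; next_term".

  a_4 = 4·2 + 3·2 + -1·4 + 4·2 = 18
  a_5 = 4·18 + 3·2 + -1·2 + 4·4 = 92
  a_6 = 4·92 + 3·18 + -1·2 + 4·2 = 428
  a_7 = 4·428 + 3·92 + -1·18 + 4·2 = 1978
  a_8 = 4·1978 + 3·428 + -1·92 + 4·18 = 9176
  a_9 = 4·9176 + 3·1978 + -1·428 + 4·92 = 42578
  a_10 = 4·42578 + 3·9176 + -1·1978 + 4·428 = 197574

4,3,-1,4 ; 197574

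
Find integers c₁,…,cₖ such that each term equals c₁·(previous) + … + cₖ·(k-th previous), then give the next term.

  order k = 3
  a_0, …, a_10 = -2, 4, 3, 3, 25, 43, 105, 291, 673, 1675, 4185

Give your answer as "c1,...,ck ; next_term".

1,2,4 ; 10227

  a_3 = 1·3 + 2·4 + 4·-2 = 3
  a_4 = 1·3 + 2·3 + 4·4 = 25
  a_5 = 1·25 + 2·3 + 4·3 = 43
  a_6 = 1·43 + 2·25 + 4·3 = 105
  a_7 = 1·105 + 2·43 + 4·25 = 291
  a_8 = 1·291 + 2·105 + 4·43 = 673
  a_9 = 1·673 + 2·291 + 4·105 = 1675
  a_10 = 1·1675 + 2·673 + 4·291 = 4185
  a_11 = 1·4185 + 2·1675 + 4·673 = 10227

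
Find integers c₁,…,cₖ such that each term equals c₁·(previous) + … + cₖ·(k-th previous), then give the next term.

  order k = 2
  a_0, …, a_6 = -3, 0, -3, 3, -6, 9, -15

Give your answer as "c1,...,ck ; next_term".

  a_2 = -1·0 + 1·-3 = -3
  a_3 = -1·-3 + 1·0 = 3
  a_4 = -1·3 + 1·-3 = -6
  a_5 = -1·-6 + 1·3 = 9
  a_6 = -1·9 + 1·-6 = -15
  a_7 = -1·-15 + 1·9 = 24

-1,1 ; 24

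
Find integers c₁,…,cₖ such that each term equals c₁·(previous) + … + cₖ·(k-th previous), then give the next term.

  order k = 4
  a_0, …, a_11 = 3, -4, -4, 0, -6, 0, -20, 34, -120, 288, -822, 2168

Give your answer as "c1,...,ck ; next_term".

-2,2,1,2 ; -5932

  a_4 = -2·0 + 2·-4 + 1·-4 + 2·3 = -6
  a_5 = -2·-6 + 2·0 + 1·-4 + 2·-4 = 0
  a_6 = -2·0 + 2·-6 + 1·0 + 2·-4 = -20
  a_7 = -2·-20 + 2·0 + 1·-6 + 2·0 = 34
  a_8 = -2·34 + 2·-20 + 1·0 + 2·-6 = -120
  a_9 = -2·-120 + 2·34 + 1·-20 + 2·0 = 288
  a_10 = -2·288 + 2·-120 + 1·34 + 2·-20 = -822
  a_11 = -2·-822 + 2·288 + 1·-120 + 2·34 = 2168
  a_12 = -2·2168 + 2·-822 + 1·288 + 2·-120 = -5932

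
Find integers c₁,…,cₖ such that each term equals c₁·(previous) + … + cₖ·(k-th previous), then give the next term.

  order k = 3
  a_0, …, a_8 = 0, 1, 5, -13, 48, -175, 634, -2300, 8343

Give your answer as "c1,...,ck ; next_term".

-3,2,-1 ; -30263

  a_3 = -3·5 + 2·1 + -1·0 = -13
  a_4 = -3·-13 + 2·5 + -1·1 = 48
  a_5 = -3·48 + 2·-13 + -1·5 = -175
  a_6 = -3·-175 + 2·48 + -1·-13 = 634
  a_7 = -3·634 + 2·-175 + -1·48 = -2300
  a_8 = -3·-2300 + 2·634 + -1·-175 = 8343
  a_9 = -3·8343 + 2·-2300 + -1·634 = -30263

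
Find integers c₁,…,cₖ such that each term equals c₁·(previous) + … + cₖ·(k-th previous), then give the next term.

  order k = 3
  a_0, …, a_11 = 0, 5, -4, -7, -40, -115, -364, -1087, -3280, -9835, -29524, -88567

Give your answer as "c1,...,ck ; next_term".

  a_3 = 3·-4 + 1·5 + -3·0 = -7
  a_4 = 3·-7 + 1·-4 + -3·5 = -40
  a_5 = 3·-40 + 1·-7 + -3·-4 = -115
  a_6 = 3·-115 + 1·-40 + -3·-7 = -364
  a_7 = 3·-364 + 1·-115 + -3·-40 = -1087
  a_8 = 3·-1087 + 1·-364 + -3·-115 = -3280
  a_9 = 3·-3280 + 1·-1087 + -3·-364 = -9835
  a_10 = 3·-9835 + 1·-3280 + -3·-1087 = -29524
  a_11 = 3·-29524 + 1·-9835 + -3·-3280 = -88567
  a_12 = 3·-88567 + 1·-29524 + -3·-9835 = -265720

3,1,-3 ; -265720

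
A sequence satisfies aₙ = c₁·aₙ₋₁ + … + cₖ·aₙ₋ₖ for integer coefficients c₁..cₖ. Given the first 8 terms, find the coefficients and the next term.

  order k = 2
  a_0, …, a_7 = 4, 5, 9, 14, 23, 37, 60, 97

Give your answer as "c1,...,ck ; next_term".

  a_2 = 1·5 + 1·4 = 9
  a_3 = 1·9 + 1·5 = 14
  a_4 = 1·14 + 1·9 = 23
  a_5 = 1·23 + 1·14 = 37
  a_6 = 1·37 + 1·23 = 60
  a_7 = 1·60 + 1·37 = 97
  a_8 = 1·97 + 1·60 = 157

1,1 ; 157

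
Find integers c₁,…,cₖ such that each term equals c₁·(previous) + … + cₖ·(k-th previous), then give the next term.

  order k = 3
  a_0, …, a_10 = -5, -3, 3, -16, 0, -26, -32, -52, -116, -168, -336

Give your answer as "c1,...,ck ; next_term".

  a_3 = 0·3 + 2·-3 + 2·-5 = -16
  a_4 = 0·-16 + 2·3 + 2·-3 = 0
  a_5 = 0·0 + 2·-16 + 2·3 = -26
  a_6 = 0·-26 + 2·0 + 2·-16 = -32
  a_7 = 0·-32 + 2·-26 + 2·0 = -52
  a_8 = 0·-52 + 2·-32 + 2·-26 = -116
  a_9 = 0·-116 + 2·-52 + 2·-32 = -168
  a_10 = 0·-168 + 2·-116 + 2·-52 = -336
  a_11 = 0·-336 + 2·-168 + 2·-116 = -568

0,2,2 ; -568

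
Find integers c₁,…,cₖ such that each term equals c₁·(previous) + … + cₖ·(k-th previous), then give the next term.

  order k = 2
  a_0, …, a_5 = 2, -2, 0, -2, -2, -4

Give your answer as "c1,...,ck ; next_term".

  a_2 = 1·-2 + 1·2 = 0
  a_3 = 1·0 + 1·-2 = -2
  a_4 = 1·-2 + 1·0 = -2
  a_5 = 1·-2 + 1·-2 = -4
  a_6 = 1·-4 + 1·-2 = -6

1,1 ; -6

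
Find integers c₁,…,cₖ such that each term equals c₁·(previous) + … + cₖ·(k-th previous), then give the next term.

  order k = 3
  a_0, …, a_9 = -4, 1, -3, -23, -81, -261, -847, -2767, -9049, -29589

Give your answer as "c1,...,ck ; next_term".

4,-3,2 ; -96743

  a_3 = 4·-3 + -3·1 + 2·-4 = -23
  a_4 = 4·-23 + -3·-3 + 2·1 = -81
  a_5 = 4·-81 + -3·-23 + 2·-3 = -261
  a_6 = 4·-261 + -3·-81 + 2·-23 = -847
  a_7 = 4·-847 + -3·-261 + 2·-81 = -2767
  a_8 = 4·-2767 + -3·-847 + 2·-261 = -9049
  a_9 = 4·-9049 + -3·-2767 + 2·-847 = -29589
  a_10 = 4·-29589 + -3·-9049 + 2·-2767 = -96743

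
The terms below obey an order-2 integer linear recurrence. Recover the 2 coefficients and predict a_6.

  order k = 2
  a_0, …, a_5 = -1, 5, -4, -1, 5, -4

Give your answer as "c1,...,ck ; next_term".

-1,-1 ; -1

  a_2 = -1·5 + -1·-1 = -4
  a_3 = -1·-4 + -1·5 = -1
  a_4 = -1·-1 + -1·-4 = 5
  a_5 = -1·5 + -1·-1 = -4
  a_6 = -1·-4 + -1·5 = -1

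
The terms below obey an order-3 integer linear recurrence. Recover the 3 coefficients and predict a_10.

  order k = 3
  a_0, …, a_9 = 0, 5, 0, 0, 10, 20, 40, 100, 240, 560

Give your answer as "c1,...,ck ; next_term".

2,0,2 ; 1320

  a_3 = 2·0 + 0·5 + 2·0 = 0
  a_4 = 2·0 + 0·0 + 2·5 = 10
  a_5 = 2·10 + 0·0 + 2·0 = 20
  a_6 = 2·20 + 0·10 + 2·0 = 40
  a_7 = 2·40 + 0·20 + 2·10 = 100
  a_8 = 2·100 + 0·40 + 2·20 = 240
  a_9 = 2·240 + 0·100 + 2·40 = 560
  a_10 = 2·560 + 0·240 + 2·100 = 1320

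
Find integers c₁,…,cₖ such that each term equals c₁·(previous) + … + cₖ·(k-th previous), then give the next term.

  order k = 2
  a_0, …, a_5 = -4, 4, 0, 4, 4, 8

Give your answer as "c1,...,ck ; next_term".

1,1 ; 12

  a_2 = 1·4 + 1·-4 = 0
  a_3 = 1·0 + 1·4 = 4
  a_4 = 1·4 + 1·0 = 4
  a_5 = 1·4 + 1·4 = 8
  a_6 = 1·8 + 1·4 = 12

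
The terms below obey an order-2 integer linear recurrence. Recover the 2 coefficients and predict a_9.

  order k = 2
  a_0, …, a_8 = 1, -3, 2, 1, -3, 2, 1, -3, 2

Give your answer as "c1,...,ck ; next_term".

  a_2 = -1·-3 + -1·1 = 2
  a_3 = -1·2 + -1·-3 = 1
  a_4 = -1·1 + -1·2 = -3
  a_5 = -1·-3 + -1·1 = 2
  a_6 = -1·2 + -1·-3 = 1
  a_7 = -1·1 + -1·2 = -3
  a_8 = -1·-3 + -1·1 = 2
  a_9 = -1·2 + -1·-3 = 1

-1,-1 ; 1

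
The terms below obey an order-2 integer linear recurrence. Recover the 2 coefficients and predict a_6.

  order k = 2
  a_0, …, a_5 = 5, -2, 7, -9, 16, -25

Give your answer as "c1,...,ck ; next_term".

-1,1 ; 41

  a_2 = -1·-2 + 1·5 = 7
  a_3 = -1·7 + 1·-2 = -9
  a_4 = -1·-9 + 1·7 = 16
  a_5 = -1·16 + 1·-9 = -25
  a_6 = -1·-25 + 1·16 = 41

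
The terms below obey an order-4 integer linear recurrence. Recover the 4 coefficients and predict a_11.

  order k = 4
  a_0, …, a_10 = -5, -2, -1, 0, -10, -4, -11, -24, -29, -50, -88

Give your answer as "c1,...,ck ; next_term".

  a_4 = 0·0 + 1·-1 + 2·-2 + 1·-5 = -10
  a_5 = 0·-10 + 1·0 + 2·-1 + 1·-2 = -4
  a_6 = 0·-4 + 1·-10 + 2·0 + 1·-1 = -11
  a_7 = 0·-11 + 1·-4 + 2·-10 + 1·0 = -24
  a_8 = 0·-24 + 1·-11 + 2·-4 + 1·-10 = -29
  a_9 = 0·-29 + 1·-24 + 2·-11 + 1·-4 = -50
  a_10 = 0·-50 + 1·-29 + 2·-24 + 1·-11 = -88
  a_11 = 0·-88 + 1·-50 + 2·-29 + 1·-24 = -132

0,1,2,1 ; -132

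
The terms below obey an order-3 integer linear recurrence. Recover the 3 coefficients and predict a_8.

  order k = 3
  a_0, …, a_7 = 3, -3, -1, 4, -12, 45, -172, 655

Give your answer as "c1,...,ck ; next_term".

-4,-1,-1 ; -2493

  a_3 = -4·-1 + -1·-3 + -1·3 = 4
  a_4 = -4·4 + -1·-1 + -1·-3 = -12
  a_5 = -4·-12 + -1·4 + -1·-1 = 45
  a_6 = -4·45 + -1·-12 + -1·4 = -172
  a_7 = -4·-172 + -1·45 + -1·-12 = 655
  a_8 = -4·655 + -1·-172 + -1·45 = -2493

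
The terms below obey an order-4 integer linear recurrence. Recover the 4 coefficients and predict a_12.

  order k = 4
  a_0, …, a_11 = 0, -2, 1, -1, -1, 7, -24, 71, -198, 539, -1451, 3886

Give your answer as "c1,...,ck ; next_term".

-3,0,2,-1 ; -10382

  a_4 = -3·-1 + 0·1 + 2·-2 + -1·0 = -1
  a_5 = -3·-1 + 0·-1 + 2·1 + -1·-2 = 7
  a_6 = -3·7 + 0·-1 + 2·-1 + -1·1 = -24
  a_7 = -3·-24 + 0·7 + 2·-1 + -1·-1 = 71
  a_8 = -3·71 + 0·-24 + 2·7 + -1·-1 = -198
  a_9 = -3·-198 + 0·71 + 2·-24 + -1·7 = 539
  a_10 = -3·539 + 0·-198 + 2·71 + -1·-24 = -1451
  a_11 = -3·-1451 + 0·539 + 2·-198 + -1·71 = 3886
  a_12 = -3·3886 + 0·-1451 + 2·539 + -1·-198 = -10382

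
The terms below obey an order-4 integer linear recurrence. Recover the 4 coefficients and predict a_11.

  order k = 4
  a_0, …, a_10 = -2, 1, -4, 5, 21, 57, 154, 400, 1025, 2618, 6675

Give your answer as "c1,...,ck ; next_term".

  a_4 = 3·5 + -1·-4 + 0·1 + -1·-2 = 21
  a_5 = 3·21 + -1·5 + 0·-4 + -1·1 = 57
  a_6 = 3·57 + -1·21 + 0·5 + -1·-4 = 154
  a_7 = 3·154 + -1·57 + 0·21 + -1·5 = 400
  a_8 = 3·400 + -1·154 + 0·57 + -1·21 = 1025
  a_9 = 3·1025 + -1·400 + 0·154 + -1·57 = 2618
  a_10 = 3·2618 + -1·1025 + 0·400 + -1·154 = 6675
  a_11 = 3·6675 + -1·2618 + 0·1025 + -1·400 = 17007

3,-1,0,-1 ; 17007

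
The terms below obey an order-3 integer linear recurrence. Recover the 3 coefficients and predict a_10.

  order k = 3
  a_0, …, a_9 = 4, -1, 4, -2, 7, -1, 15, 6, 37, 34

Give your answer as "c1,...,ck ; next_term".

1,2,-1 ; 102

  a_3 = 1·4 + 2·-1 + -1·4 = -2
  a_4 = 1·-2 + 2·4 + -1·-1 = 7
  a_5 = 1·7 + 2·-2 + -1·4 = -1
  a_6 = 1·-1 + 2·7 + -1·-2 = 15
  a_7 = 1·15 + 2·-1 + -1·7 = 6
  a_8 = 1·6 + 2·15 + -1·-1 = 37
  a_9 = 1·37 + 2·6 + -1·15 = 34
  a_10 = 1·34 + 2·37 + -1·6 = 102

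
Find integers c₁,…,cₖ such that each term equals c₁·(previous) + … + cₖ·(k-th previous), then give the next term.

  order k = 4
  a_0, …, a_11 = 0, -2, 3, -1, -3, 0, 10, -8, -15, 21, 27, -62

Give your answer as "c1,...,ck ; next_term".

  a_4 = -1·-1 + -2·3 + -1·-2 + 1·0 = -3
  a_5 = -1·-3 + -2·-1 + -1·3 + 1·-2 = 0
  a_6 = -1·0 + -2·-3 + -1·-1 + 1·3 = 10
  a_7 = -1·10 + -2·0 + -1·-3 + 1·-1 = -8
  a_8 = -1·-8 + -2·10 + -1·0 + 1·-3 = -15
  a_9 = -1·-15 + -2·-8 + -1·10 + 1·0 = 21
  a_10 = -1·21 + -2·-15 + -1·-8 + 1·10 = 27
  a_11 = -1·27 + -2·21 + -1·-15 + 1·-8 = -62
  a_12 = -1·-62 + -2·27 + -1·21 + 1·-15 = -28

-1,-2,-1,1 ; -28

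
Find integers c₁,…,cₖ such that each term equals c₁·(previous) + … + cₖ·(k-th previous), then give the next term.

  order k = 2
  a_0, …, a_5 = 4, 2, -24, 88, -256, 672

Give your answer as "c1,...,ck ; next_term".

  a_2 = -4·2 + -4·4 = -24
  a_3 = -4·-24 + -4·2 = 88
  a_4 = -4·88 + -4·-24 = -256
  a_5 = -4·-256 + -4·88 = 672
  a_6 = -4·672 + -4·-256 = -1664

-4,-4 ; -1664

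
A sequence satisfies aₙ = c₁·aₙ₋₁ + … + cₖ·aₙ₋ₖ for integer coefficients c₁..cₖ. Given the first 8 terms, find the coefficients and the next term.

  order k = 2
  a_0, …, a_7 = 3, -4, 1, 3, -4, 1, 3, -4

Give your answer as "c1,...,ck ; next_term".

  a_2 = -1·-4 + -1·3 = 1
  a_3 = -1·1 + -1·-4 = 3
  a_4 = -1·3 + -1·1 = -4
  a_5 = -1·-4 + -1·3 = 1
  a_6 = -1·1 + -1·-4 = 3
  a_7 = -1·3 + -1·1 = -4
  a_8 = -1·-4 + -1·3 = 1

-1,-1 ; 1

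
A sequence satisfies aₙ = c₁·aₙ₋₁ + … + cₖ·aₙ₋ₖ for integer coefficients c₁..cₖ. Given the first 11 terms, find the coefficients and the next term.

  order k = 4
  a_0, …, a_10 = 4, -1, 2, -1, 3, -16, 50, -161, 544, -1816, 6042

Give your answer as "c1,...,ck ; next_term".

-3,0,-4,-1 ; -20141

  a_4 = -3·-1 + 0·2 + -4·-1 + -1·4 = 3
  a_5 = -3·3 + 0·-1 + -4·2 + -1·-1 = -16
  a_6 = -3·-16 + 0·3 + -4·-1 + -1·2 = 50
  a_7 = -3·50 + 0·-16 + -4·3 + -1·-1 = -161
  a_8 = -3·-161 + 0·50 + -4·-16 + -1·3 = 544
  a_9 = -3·544 + 0·-161 + -4·50 + -1·-16 = -1816
  a_10 = -3·-1816 + 0·544 + -4·-161 + -1·50 = 6042
  a_11 = -3·6042 + 0·-1816 + -4·544 + -1·-161 = -20141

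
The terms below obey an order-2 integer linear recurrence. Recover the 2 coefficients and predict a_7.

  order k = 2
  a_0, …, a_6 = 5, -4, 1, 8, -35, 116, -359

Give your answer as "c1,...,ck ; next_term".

  a_2 = -4·-4 + -3·5 = 1
  a_3 = -4·1 + -3·-4 = 8
  a_4 = -4·8 + -3·1 = -35
  a_5 = -4·-35 + -3·8 = 116
  a_6 = -4·116 + -3·-35 = -359
  a_7 = -4·-359 + -3·116 = 1088

-4,-3 ; 1088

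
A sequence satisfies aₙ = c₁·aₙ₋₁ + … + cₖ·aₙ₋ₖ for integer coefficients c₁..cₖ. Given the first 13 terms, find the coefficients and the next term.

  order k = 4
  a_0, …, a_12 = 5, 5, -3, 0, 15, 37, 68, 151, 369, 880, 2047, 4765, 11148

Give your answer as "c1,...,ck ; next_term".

2,0,1,2 ; 26103

  a_4 = 2·0 + 0·-3 + 1·5 + 2·5 = 15
  a_5 = 2·15 + 0·0 + 1·-3 + 2·5 = 37
  a_6 = 2·37 + 0·15 + 1·0 + 2·-3 = 68
  a_7 = 2·68 + 0·37 + 1·15 + 2·0 = 151
  a_8 = 2·151 + 0·68 + 1·37 + 2·15 = 369
  a_9 = 2·369 + 0·151 + 1·68 + 2·37 = 880
  a_10 = 2·880 + 0·369 + 1·151 + 2·68 = 2047
  a_11 = 2·2047 + 0·880 + 1·369 + 2·151 = 4765
  a_12 = 2·4765 + 0·2047 + 1·880 + 2·369 = 11148
  a_13 = 2·11148 + 0·4765 + 1·2047 + 2·880 = 26103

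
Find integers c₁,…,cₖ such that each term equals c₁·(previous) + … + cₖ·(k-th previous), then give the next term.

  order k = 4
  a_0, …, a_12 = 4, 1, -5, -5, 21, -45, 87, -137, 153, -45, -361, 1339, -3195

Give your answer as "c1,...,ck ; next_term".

  a_4 = -3·-5 + -3·-5 + -1·1 + -2·4 = 21
  a_5 = -3·21 + -3·-5 + -1·-5 + -2·1 = -45
  a_6 = -3·-45 + -3·21 + -1·-5 + -2·-5 = 87
  a_7 = -3·87 + -3·-45 + -1·21 + -2·-5 = -137
  a_8 = -3·-137 + -3·87 + -1·-45 + -2·21 = 153
  a_9 = -3·153 + -3·-137 + -1·87 + -2·-45 = -45
  a_10 = -3·-45 + -3·153 + -1·-137 + -2·87 = -361
  a_11 = -3·-361 + -3·-45 + -1·153 + -2·-137 = 1339
  a_12 = -3·1339 + -3·-361 + -1·-45 + -2·153 = -3195
  a_13 = -3·-3195 + -3·1339 + -1·-361 + -2·-45 = 6019

-3,-3,-1,-2 ; 6019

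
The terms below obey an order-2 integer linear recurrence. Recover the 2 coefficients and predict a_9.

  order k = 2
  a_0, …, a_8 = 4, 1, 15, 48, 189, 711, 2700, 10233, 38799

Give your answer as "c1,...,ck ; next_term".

3,3 ; 147096

  a_2 = 3·1 + 3·4 = 15
  a_3 = 3·15 + 3·1 = 48
  a_4 = 3·48 + 3·15 = 189
  a_5 = 3·189 + 3·48 = 711
  a_6 = 3·711 + 3·189 = 2700
  a_7 = 3·2700 + 3·711 = 10233
  a_8 = 3·10233 + 3·2700 = 38799
  a_9 = 3·38799 + 3·10233 = 147096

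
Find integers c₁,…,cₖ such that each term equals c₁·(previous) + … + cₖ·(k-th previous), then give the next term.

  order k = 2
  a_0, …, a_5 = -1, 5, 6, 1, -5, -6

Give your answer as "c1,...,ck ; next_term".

  a_2 = 1·5 + -1·-1 = 6
  a_3 = 1·6 + -1·5 = 1
  a_4 = 1·1 + -1·6 = -5
  a_5 = 1·-5 + -1·1 = -6
  a_6 = 1·-6 + -1·-5 = -1

1,-1 ; -1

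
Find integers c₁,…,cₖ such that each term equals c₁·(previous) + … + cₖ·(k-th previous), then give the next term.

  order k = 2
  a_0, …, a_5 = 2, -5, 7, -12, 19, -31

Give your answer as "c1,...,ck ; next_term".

  a_2 = -1·-5 + 1·2 = 7
  a_3 = -1·7 + 1·-5 = -12
  a_4 = -1·-12 + 1·7 = 19
  a_5 = -1·19 + 1·-12 = -31
  a_6 = -1·-31 + 1·19 = 50

-1,1 ; 50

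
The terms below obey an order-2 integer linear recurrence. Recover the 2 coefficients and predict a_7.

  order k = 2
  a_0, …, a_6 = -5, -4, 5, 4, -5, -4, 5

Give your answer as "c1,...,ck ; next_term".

0,-1 ; 4

  a_2 = 0·-4 + -1·-5 = 5
  a_3 = 0·5 + -1·-4 = 4
  a_4 = 0·4 + -1·5 = -5
  a_5 = 0·-5 + -1·4 = -4
  a_6 = 0·-4 + -1·-5 = 5
  a_7 = 0·5 + -1·-4 = 4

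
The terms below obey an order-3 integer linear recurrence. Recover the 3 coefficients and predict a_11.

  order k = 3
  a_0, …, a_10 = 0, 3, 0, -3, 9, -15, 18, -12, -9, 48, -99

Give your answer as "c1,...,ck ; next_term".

-2,-1,1 ; 141

  a_3 = -2·0 + -1·3 + 1·0 = -3
  a_4 = -2·-3 + -1·0 + 1·3 = 9
  a_5 = -2·9 + -1·-3 + 1·0 = -15
  a_6 = -2·-15 + -1·9 + 1·-3 = 18
  a_7 = -2·18 + -1·-15 + 1·9 = -12
  a_8 = -2·-12 + -1·18 + 1·-15 = -9
  a_9 = -2·-9 + -1·-12 + 1·18 = 48
  a_10 = -2·48 + -1·-9 + 1·-12 = -99
  a_11 = -2·-99 + -1·48 + 1·-9 = 141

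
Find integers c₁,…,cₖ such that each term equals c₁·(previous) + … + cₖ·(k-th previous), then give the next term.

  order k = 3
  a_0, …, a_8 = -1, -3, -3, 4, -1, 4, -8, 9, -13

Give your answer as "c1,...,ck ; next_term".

  a_3 = -1·-3 + 0·-3 + -1·-1 = 4
  a_4 = -1·4 + 0·-3 + -1·-3 = -1
  a_5 = -1·-1 + 0·4 + -1·-3 = 4
  a_6 = -1·4 + 0·-1 + -1·4 = -8
  a_7 = -1·-8 + 0·4 + -1·-1 = 9
  a_8 = -1·9 + 0·-8 + -1·4 = -13
  a_9 = -1·-13 + 0·9 + -1·-8 = 21

-1,0,-1 ; 21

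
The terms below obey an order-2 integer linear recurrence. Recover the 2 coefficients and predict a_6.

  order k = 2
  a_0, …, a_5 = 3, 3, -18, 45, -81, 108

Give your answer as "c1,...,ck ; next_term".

-3,-3 ; -81

  a_2 = -3·3 + -3·3 = -18
  a_3 = -3·-18 + -3·3 = 45
  a_4 = -3·45 + -3·-18 = -81
  a_5 = -3·-81 + -3·45 = 108
  a_6 = -3·108 + -3·-81 = -81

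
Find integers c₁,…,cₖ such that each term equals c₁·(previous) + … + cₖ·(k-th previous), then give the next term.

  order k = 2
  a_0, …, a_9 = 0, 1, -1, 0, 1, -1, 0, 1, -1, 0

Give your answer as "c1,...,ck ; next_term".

-1,-1 ; 1

  a_2 = -1·1 + -1·0 = -1
  a_3 = -1·-1 + -1·1 = 0
  a_4 = -1·0 + -1·-1 = 1
  a_5 = -1·1 + -1·0 = -1
  a_6 = -1·-1 + -1·1 = 0
  a_7 = -1·0 + -1·-1 = 1
  a_8 = -1·1 + -1·0 = -1
  a_9 = -1·-1 + -1·1 = 0
  a_10 = -1·0 + -1·-1 = 1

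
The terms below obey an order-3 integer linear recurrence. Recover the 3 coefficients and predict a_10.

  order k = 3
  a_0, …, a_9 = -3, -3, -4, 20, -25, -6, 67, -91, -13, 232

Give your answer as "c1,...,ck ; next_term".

  a_3 = -2·-4 + -3·-3 + -1·-3 = 20
  a_4 = -2·20 + -3·-4 + -1·-3 = -25
  a_5 = -2·-25 + -3·20 + -1·-4 = -6
  a_6 = -2·-6 + -3·-25 + -1·20 = 67
  a_7 = -2·67 + -3·-6 + -1·-25 = -91
  a_8 = -2·-91 + -3·67 + -1·-6 = -13
  a_9 = -2·-13 + -3·-91 + -1·67 = 232
  a_10 = -2·232 + -3·-13 + -1·-91 = -334

-2,-3,-1 ; -334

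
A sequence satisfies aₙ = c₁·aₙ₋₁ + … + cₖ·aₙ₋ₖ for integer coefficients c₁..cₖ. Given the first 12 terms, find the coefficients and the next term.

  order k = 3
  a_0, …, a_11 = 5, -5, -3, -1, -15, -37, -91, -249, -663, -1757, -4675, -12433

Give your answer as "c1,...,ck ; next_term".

2,1,2 ; -33055

  a_3 = 2·-3 + 1·-5 + 2·5 = -1
  a_4 = 2·-1 + 1·-3 + 2·-5 = -15
  a_5 = 2·-15 + 1·-1 + 2·-3 = -37
  a_6 = 2·-37 + 1·-15 + 2·-1 = -91
  a_7 = 2·-91 + 1·-37 + 2·-15 = -249
  a_8 = 2·-249 + 1·-91 + 2·-37 = -663
  a_9 = 2·-663 + 1·-249 + 2·-91 = -1757
  a_10 = 2·-1757 + 1·-663 + 2·-249 = -4675
  a_11 = 2·-4675 + 1·-1757 + 2·-663 = -12433
  a_12 = 2·-12433 + 1·-4675 + 2·-1757 = -33055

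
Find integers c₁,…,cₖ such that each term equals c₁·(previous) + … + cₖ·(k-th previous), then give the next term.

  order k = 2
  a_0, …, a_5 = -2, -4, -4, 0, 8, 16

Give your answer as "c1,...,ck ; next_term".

2,-2 ; 16

  a_2 = 2·-4 + -2·-2 = -4
  a_3 = 2·-4 + -2·-4 = 0
  a_4 = 2·0 + -2·-4 = 8
  a_5 = 2·8 + -2·0 = 16
  a_6 = 2·16 + -2·8 = 16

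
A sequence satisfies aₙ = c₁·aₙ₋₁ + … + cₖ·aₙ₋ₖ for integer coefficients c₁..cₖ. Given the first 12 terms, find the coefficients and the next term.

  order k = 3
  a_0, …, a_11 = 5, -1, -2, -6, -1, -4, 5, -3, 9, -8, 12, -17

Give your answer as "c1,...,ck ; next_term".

  a_3 = 0·-2 + 1·-1 + -1·5 = -6
  a_4 = 0·-6 + 1·-2 + -1·-1 = -1
  a_5 = 0·-1 + 1·-6 + -1·-2 = -4
  a_6 = 0·-4 + 1·-1 + -1·-6 = 5
  a_7 = 0·5 + 1·-4 + -1·-1 = -3
  a_8 = 0·-3 + 1·5 + -1·-4 = 9
  a_9 = 0·9 + 1·-3 + -1·5 = -8
  a_10 = 0·-8 + 1·9 + -1·-3 = 12
  a_11 = 0·12 + 1·-8 + -1·9 = -17
  a_12 = 0·-17 + 1·12 + -1·-8 = 20

0,1,-1 ; 20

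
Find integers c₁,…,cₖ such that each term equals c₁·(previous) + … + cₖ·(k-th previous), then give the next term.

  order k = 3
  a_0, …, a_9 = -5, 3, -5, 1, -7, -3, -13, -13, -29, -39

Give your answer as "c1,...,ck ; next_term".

0,2,1 ; -71

  a_3 = 0·-5 + 2·3 + 1·-5 = 1
  a_4 = 0·1 + 2·-5 + 1·3 = -7
  a_5 = 0·-7 + 2·1 + 1·-5 = -3
  a_6 = 0·-3 + 2·-7 + 1·1 = -13
  a_7 = 0·-13 + 2·-3 + 1·-7 = -13
  a_8 = 0·-13 + 2·-13 + 1·-3 = -29
  a_9 = 0·-29 + 2·-13 + 1·-13 = -39
  a_10 = 0·-39 + 2·-29 + 1·-13 = -71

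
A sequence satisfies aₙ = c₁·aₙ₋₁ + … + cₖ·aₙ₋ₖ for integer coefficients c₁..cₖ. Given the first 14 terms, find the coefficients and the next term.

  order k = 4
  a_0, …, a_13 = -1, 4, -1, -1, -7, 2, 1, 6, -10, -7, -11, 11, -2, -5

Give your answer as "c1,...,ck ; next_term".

  a_4 = 1·-1 + 0·-1 + -1·4 + 2·-1 = -7
  a_5 = 1·-7 + 0·-1 + -1·-1 + 2·4 = 2
  a_6 = 1·2 + 0·-7 + -1·-1 + 2·-1 = 1
  a_7 = 1·1 + 0·2 + -1·-7 + 2·-1 = 6
  a_8 = 1·6 + 0·1 + -1·2 + 2·-7 = -10
  a_9 = 1·-10 + 0·6 + -1·1 + 2·2 = -7
  a_10 = 1·-7 + 0·-10 + -1·6 + 2·1 = -11
  a_11 = 1·-11 + 0·-7 + -1·-10 + 2·6 = 11
  a_12 = 1·11 + 0·-11 + -1·-7 + 2·-10 = -2
  a_13 = 1·-2 + 0·11 + -1·-11 + 2·-7 = -5
  a_14 = 1·-5 + 0·-2 + -1·11 + 2·-11 = -38

1,0,-1,2 ; -38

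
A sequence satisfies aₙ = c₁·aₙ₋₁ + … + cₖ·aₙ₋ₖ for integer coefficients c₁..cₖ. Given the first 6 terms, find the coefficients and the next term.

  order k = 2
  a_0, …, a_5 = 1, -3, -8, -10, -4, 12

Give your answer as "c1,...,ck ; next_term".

2,-2 ; 32

  a_2 = 2·-3 + -2·1 = -8
  a_3 = 2·-8 + -2·-3 = -10
  a_4 = 2·-10 + -2·-8 = -4
  a_5 = 2·-4 + -2·-10 = 12
  a_6 = 2·12 + -2·-4 = 32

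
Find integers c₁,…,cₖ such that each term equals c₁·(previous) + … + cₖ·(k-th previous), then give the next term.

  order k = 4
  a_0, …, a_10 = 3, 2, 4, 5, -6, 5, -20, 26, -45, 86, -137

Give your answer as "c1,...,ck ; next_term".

-1,1,-1,-1 ; 242

  a_4 = -1·5 + 1·4 + -1·2 + -1·3 = -6
  a_5 = -1·-6 + 1·5 + -1·4 + -1·2 = 5
  a_6 = -1·5 + 1·-6 + -1·5 + -1·4 = -20
  a_7 = -1·-20 + 1·5 + -1·-6 + -1·5 = 26
  a_8 = -1·26 + 1·-20 + -1·5 + -1·-6 = -45
  a_9 = -1·-45 + 1·26 + -1·-20 + -1·5 = 86
  a_10 = -1·86 + 1·-45 + -1·26 + -1·-20 = -137
  a_11 = -1·-137 + 1·86 + -1·-45 + -1·26 = 242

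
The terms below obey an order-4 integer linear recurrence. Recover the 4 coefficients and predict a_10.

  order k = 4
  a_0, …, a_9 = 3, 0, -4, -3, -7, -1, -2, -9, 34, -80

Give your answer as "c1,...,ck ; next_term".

  a_4 = -2·-3 + 1·-4 + 3·0 + -3·3 = -7
  a_5 = -2·-7 + 1·-3 + 3·-4 + -3·0 = -1
  a_6 = -2·-1 + 1·-7 + 3·-3 + -3·-4 = -2
  a_7 = -2·-2 + 1·-1 + 3·-7 + -3·-3 = -9
  a_8 = -2·-9 + 1·-2 + 3·-1 + -3·-7 = 34
  a_9 = -2·34 + 1·-9 + 3·-2 + -3·-1 = -80
  a_10 = -2·-80 + 1·34 + 3·-9 + -3·-2 = 173

-2,1,3,-3 ; 173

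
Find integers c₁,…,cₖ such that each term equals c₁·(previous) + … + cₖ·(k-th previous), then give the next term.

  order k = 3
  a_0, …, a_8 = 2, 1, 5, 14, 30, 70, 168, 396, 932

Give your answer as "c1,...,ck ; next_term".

2,0,2 ; 2200

  a_3 = 2·5 + 0·1 + 2·2 = 14
  a_4 = 2·14 + 0·5 + 2·1 = 30
  a_5 = 2·30 + 0·14 + 2·5 = 70
  a_6 = 2·70 + 0·30 + 2·14 = 168
  a_7 = 2·168 + 0·70 + 2·30 = 396
  a_8 = 2·396 + 0·168 + 2·70 = 932
  a_9 = 2·932 + 0·396 + 2·168 = 2200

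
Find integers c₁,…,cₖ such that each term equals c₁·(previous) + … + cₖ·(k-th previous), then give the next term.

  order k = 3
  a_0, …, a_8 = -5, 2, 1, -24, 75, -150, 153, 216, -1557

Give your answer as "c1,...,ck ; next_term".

-3,-3,3 ; 4482

  a_3 = -3·1 + -3·2 + 3·-5 = -24
  a_4 = -3·-24 + -3·1 + 3·2 = 75
  a_5 = -3·75 + -3·-24 + 3·1 = -150
  a_6 = -3·-150 + -3·75 + 3·-24 = 153
  a_7 = -3·153 + -3·-150 + 3·75 = 216
  a_8 = -3·216 + -3·153 + 3·-150 = -1557
  a_9 = -3·-1557 + -3·216 + 3·153 = 4482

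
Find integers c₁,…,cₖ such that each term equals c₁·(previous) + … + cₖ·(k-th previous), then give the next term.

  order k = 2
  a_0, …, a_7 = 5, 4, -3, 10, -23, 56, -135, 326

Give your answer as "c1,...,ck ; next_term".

  a_2 = -2·4 + 1·5 = -3
  a_3 = -2·-3 + 1·4 = 10
  a_4 = -2·10 + 1·-3 = -23
  a_5 = -2·-23 + 1·10 = 56
  a_6 = -2·56 + 1·-23 = -135
  a_7 = -2·-135 + 1·56 = 326
  a_8 = -2·326 + 1·-135 = -787

-2,1 ; -787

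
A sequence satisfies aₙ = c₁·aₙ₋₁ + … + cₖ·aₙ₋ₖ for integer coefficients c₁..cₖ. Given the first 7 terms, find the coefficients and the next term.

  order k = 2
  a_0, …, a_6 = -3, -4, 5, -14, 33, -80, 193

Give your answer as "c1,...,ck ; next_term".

  a_2 = -2·-4 + 1·-3 = 5
  a_3 = -2·5 + 1·-4 = -14
  a_4 = -2·-14 + 1·5 = 33
  a_5 = -2·33 + 1·-14 = -80
  a_6 = -2·-80 + 1·33 = 193
  a_7 = -2·193 + 1·-80 = -466

-2,1 ; -466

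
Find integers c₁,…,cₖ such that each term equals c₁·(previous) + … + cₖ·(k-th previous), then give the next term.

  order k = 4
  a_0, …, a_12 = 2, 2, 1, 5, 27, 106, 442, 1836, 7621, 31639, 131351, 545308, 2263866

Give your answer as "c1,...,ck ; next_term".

3,4,3,1 ; 9398522

  a_4 = 3·5 + 4·1 + 3·2 + 1·2 = 27
  a_5 = 3·27 + 4·5 + 3·1 + 1·2 = 106
  a_6 = 3·106 + 4·27 + 3·5 + 1·1 = 442
  a_7 = 3·442 + 4·106 + 3·27 + 1·5 = 1836
  a_8 = 3·1836 + 4·442 + 3·106 + 1·27 = 7621
  a_9 = 3·7621 + 4·1836 + 3·442 + 1·106 = 31639
  a_10 = 3·31639 + 4·7621 + 3·1836 + 1·442 = 131351
  a_11 = 3·131351 + 4·31639 + 3·7621 + 1·1836 = 545308
  a_12 = 3·545308 + 4·131351 + 3·31639 + 1·7621 = 2263866
  a_13 = 3·2263866 + 4·545308 + 3·131351 + 1·31639 = 9398522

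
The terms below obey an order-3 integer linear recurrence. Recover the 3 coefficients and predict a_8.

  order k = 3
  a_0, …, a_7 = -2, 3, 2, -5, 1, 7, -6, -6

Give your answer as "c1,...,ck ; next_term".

  a_3 = 0·2 + -1·3 + 1·-2 = -5
  a_4 = 0·-5 + -1·2 + 1·3 = 1
  a_5 = 0·1 + -1·-5 + 1·2 = 7
  a_6 = 0·7 + -1·1 + 1·-5 = -6
  a_7 = 0·-6 + -1·7 + 1·1 = -6
  a_8 = 0·-6 + -1·-6 + 1·7 = 13

0,-1,1 ; 13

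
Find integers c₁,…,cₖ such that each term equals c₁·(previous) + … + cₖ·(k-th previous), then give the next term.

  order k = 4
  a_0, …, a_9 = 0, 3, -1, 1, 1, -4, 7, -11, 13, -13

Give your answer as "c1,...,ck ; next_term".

  a_4 = -1·1 + 1·-1 + 1·3 + -1·0 = 1
  a_5 = -1·1 + 1·1 + 1·-1 + -1·3 = -4
  a_6 = -1·-4 + 1·1 + 1·1 + -1·-1 = 7
  a_7 = -1·7 + 1·-4 + 1·1 + -1·1 = -11
  a_8 = -1·-11 + 1·7 + 1·-4 + -1·1 = 13
  a_9 = -1·13 + 1·-11 + 1·7 + -1·-4 = -13
  a_10 = -1·-13 + 1·13 + 1·-11 + -1·7 = 8

-1,1,1,-1 ; 8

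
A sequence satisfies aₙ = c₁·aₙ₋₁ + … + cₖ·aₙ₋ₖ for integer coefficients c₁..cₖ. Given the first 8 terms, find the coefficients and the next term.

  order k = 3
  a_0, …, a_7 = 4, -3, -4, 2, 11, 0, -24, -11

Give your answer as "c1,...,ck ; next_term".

0,-2,-1 ; 48

  a_3 = 0·-4 + -2·-3 + -1·4 = 2
  a_4 = 0·2 + -2·-4 + -1·-3 = 11
  a_5 = 0·11 + -2·2 + -1·-4 = 0
  a_6 = 0·0 + -2·11 + -1·2 = -24
  a_7 = 0·-24 + -2·0 + -1·11 = -11
  a_8 = 0·-11 + -2·-24 + -1·0 = 48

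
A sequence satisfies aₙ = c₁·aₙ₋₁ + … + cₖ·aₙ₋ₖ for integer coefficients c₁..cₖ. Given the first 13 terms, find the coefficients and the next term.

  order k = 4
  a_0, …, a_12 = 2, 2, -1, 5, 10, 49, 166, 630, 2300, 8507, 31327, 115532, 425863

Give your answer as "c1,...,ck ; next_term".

3,3,-2,1 ; 1570038

  a_4 = 3·5 + 3·-1 + -2·2 + 1·2 = 10
  a_5 = 3·10 + 3·5 + -2·-1 + 1·2 = 49
  a_6 = 3·49 + 3·10 + -2·5 + 1·-1 = 166
  a_7 = 3·166 + 3·49 + -2·10 + 1·5 = 630
  a_8 = 3·630 + 3·166 + -2·49 + 1·10 = 2300
  a_9 = 3·2300 + 3·630 + -2·166 + 1·49 = 8507
  a_10 = 3·8507 + 3·2300 + -2·630 + 1·166 = 31327
  a_11 = 3·31327 + 3·8507 + -2·2300 + 1·630 = 115532
  a_12 = 3·115532 + 3·31327 + -2·8507 + 1·2300 = 425863
  a_13 = 3·425863 + 3·115532 + -2·31327 + 1·8507 = 1570038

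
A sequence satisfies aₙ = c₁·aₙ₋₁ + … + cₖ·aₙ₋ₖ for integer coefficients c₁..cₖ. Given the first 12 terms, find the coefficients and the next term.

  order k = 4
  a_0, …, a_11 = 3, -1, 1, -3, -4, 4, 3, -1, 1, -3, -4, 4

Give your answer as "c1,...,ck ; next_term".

  a_4 = 0·-3 + -1·1 + 0·-1 + -1·3 = -4
  a_5 = 0·-4 + -1·-3 + 0·1 + -1·-1 = 4
  a_6 = 0·4 + -1·-4 + 0·-3 + -1·1 = 3
  a_7 = 0·3 + -1·4 + 0·-4 + -1·-3 = -1
  a_8 = 0·-1 + -1·3 + 0·4 + -1·-4 = 1
  a_9 = 0·1 + -1·-1 + 0·3 + -1·4 = -3
  a_10 = 0·-3 + -1·1 + 0·-1 + -1·3 = -4
  a_11 = 0·-4 + -1·-3 + 0·1 + -1·-1 = 4
  a_12 = 0·4 + -1·-4 + 0·-3 + -1·1 = 3

0,-1,0,-1 ; 3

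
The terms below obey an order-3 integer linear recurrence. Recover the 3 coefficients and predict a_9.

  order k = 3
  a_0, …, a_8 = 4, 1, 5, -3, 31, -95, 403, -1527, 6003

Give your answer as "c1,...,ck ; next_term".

  a_3 = -3·5 + 4·1 + 2·4 = -3
  a_4 = -3·-3 + 4·5 + 2·1 = 31
  a_5 = -3·31 + 4·-3 + 2·5 = -95
  a_6 = -3·-95 + 4·31 + 2·-3 = 403
  a_7 = -3·403 + 4·-95 + 2·31 = -1527
  a_8 = -3·-1527 + 4·403 + 2·-95 = 6003
  a_9 = -3·6003 + 4·-1527 + 2·403 = -23311

-3,4,2 ; -23311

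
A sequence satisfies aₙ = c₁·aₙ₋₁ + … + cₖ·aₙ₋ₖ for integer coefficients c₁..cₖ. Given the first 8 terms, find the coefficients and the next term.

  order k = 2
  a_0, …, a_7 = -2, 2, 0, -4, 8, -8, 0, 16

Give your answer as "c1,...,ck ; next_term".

  a_2 = -2·2 + -2·-2 = 0
  a_3 = -2·0 + -2·2 = -4
  a_4 = -2·-4 + -2·0 = 8
  a_5 = -2·8 + -2·-4 = -8
  a_6 = -2·-8 + -2·8 = 0
  a_7 = -2·0 + -2·-8 = 16
  a_8 = -2·16 + -2·0 = -32

-2,-2 ; -32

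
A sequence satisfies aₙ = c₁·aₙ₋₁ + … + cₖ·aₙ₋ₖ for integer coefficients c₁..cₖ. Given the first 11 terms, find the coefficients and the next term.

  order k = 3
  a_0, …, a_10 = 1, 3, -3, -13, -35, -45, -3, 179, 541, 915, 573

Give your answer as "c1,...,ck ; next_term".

2,-1,-4 ; -1933

  a_3 = 2·-3 + -1·3 + -4·1 = -13
  a_4 = 2·-13 + -1·-3 + -4·3 = -35
  a_5 = 2·-35 + -1·-13 + -4·-3 = -45
  a_6 = 2·-45 + -1·-35 + -4·-13 = -3
  a_7 = 2·-3 + -1·-45 + -4·-35 = 179
  a_8 = 2·179 + -1·-3 + -4·-45 = 541
  a_9 = 2·541 + -1·179 + -4·-3 = 915
  a_10 = 2·915 + -1·541 + -4·179 = 573
  a_11 = 2·573 + -1·915 + -4·541 = -1933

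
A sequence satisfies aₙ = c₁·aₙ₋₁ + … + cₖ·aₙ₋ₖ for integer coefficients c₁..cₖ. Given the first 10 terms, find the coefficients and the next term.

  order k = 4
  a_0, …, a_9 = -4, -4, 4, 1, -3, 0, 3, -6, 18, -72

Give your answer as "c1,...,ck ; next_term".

  a_4 = -3·1 + 3·4 + 0·-4 + 3·-4 = -3
  a_5 = -3·-3 + 3·1 + 0·4 + 3·-4 = 0
  a_6 = -3·0 + 3·-3 + 0·1 + 3·4 = 3
  a_7 = -3·3 + 3·0 + 0·-3 + 3·1 = -6
  a_8 = -3·-6 + 3·3 + 0·0 + 3·-3 = 18
  a_9 = -3·18 + 3·-6 + 0·3 + 3·0 = -72
  a_10 = -3·-72 + 3·18 + 0·-6 + 3·3 = 279

-3,3,0,3 ; 279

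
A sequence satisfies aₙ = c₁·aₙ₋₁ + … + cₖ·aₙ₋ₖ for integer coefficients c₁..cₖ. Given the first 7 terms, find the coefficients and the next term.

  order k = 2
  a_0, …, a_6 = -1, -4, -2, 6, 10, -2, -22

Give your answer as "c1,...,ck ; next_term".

1,-2 ; -18

  a_2 = 1·-4 + -2·-1 = -2
  a_3 = 1·-2 + -2·-4 = 6
  a_4 = 1·6 + -2·-2 = 10
  a_5 = 1·10 + -2·6 = -2
  a_6 = 1·-2 + -2·10 = -22
  a_7 = 1·-22 + -2·-2 = -18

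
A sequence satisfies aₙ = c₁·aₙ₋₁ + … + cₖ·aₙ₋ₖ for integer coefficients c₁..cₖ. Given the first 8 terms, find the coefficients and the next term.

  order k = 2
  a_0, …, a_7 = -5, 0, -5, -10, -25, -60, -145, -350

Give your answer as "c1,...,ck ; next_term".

  a_2 = 2·0 + 1·-5 = -5
  a_3 = 2·-5 + 1·0 = -10
  a_4 = 2·-10 + 1·-5 = -25
  a_5 = 2·-25 + 1·-10 = -60
  a_6 = 2·-60 + 1·-25 = -145
  a_7 = 2·-145 + 1·-60 = -350
  a_8 = 2·-350 + 1·-145 = -845

2,1 ; -845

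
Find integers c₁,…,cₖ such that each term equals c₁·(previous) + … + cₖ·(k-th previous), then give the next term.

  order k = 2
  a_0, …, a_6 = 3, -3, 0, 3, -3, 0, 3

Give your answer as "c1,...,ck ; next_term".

  a_2 = -1·-3 + -1·3 = 0
  a_3 = -1·0 + -1·-3 = 3
  a_4 = -1·3 + -1·0 = -3
  a_5 = -1·-3 + -1·3 = 0
  a_6 = -1·0 + -1·-3 = 3
  a_7 = -1·3 + -1·0 = -3

-1,-1 ; -3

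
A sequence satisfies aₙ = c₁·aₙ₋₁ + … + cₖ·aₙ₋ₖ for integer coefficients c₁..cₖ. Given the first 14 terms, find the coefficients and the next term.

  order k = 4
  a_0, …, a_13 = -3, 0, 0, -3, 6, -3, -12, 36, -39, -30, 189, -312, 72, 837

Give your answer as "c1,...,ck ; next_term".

  a_4 = -1·-3 + -1·0 + 3·0 + -1·-3 = 6
  a_5 = -1·6 + -1·-3 + 3·0 + -1·0 = -3
  a_6 = -1·-3 + -1·6 + 3·-3 + -1·0 = -12
  a_7 = -1·-12 + -1·-3 + 3·6 + -1·-3 = 36
  a_8 = -1·36 + -1·-12 + 3·-3 + -1·6 = -39
  a_9 = -1·-39 + -1·36 + 3·-12 + -1·-3 = -30
  a_10 = -1·-30 + -1·-39 + 3·36 + -1·-12 = 189
  a_11 = -1·189 + -1·-30 + 3·-39 + -1·36 = -312
  a_12 = -1·-312 + -1·189 + 3·-30 + -1·-39 = 72
  a_13 = -1·72 + -1·-312 + 3·189 + -1·-30 = 837
  a_14 = -1·837 + -1·72 + 3·-312 + -1·189 = -2034

-1,-1,3,-1 ; -2034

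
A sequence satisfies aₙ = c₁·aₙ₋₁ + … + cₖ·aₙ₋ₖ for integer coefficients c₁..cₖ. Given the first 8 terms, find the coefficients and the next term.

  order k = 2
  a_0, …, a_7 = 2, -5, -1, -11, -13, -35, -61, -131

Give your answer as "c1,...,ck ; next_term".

  a_2 = 1·-5 + 2·2 = -1
  a_3 = 1·-1 + 2·-5 = -11
  a_4 = 1·-11 + 2·-1 = -13
  a_5 = 1·-13 + 2·-11 = -35
  a_6 = 1·-35 + 2·-13 = -61
  a_7 = 1·-61 + 2·-35 = -131
  a_8 = 1·-131 + 2·-61 = -253

1,2 ; -253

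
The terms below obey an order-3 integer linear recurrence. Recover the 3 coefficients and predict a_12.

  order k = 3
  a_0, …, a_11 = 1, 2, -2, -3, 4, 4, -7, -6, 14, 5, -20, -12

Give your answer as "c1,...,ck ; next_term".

  a_3 = -2·-2 + -2·2 + -3·1 = -3
  a_4 = -2·-3 + -2·-2 + -3·2 = 4
  a_5 = -2·4 + -2·-3 + -3·-2 = 4
  a_6 = -2·4 + -2·4 + -3·-3 = -7
  a_7 = -2·-7 + -2·4 + -3·4 = -6
  a_8 = -2·-6 + -2·-7 + -3·4 = 14
  a_9 = -2·14 + -2·-6 + -3·-7 = 5
  a_10 = -2·5 + -2·14 + -3·-6 = -20
  a_11 = -2·-20 + -2·5 + -3·14 = -12
  a_12 = -2·-12 + -2·-20 + -3·5 = 49

-2,-2,-3 ; 49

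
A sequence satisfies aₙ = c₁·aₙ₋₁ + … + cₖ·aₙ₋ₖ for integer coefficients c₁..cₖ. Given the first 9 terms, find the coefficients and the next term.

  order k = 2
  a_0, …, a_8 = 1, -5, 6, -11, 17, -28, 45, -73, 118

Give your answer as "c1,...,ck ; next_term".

  a_2 = -1·-5 + 1·1 = 6
  a_3 = -1·6 + 1·-5 = -11
  a_4 = -1·-11 + 1·6 = 17
  a_5 = -1·17 + 1·-11 = -28
  a_6 = -1·-28 + 1·17 = 45
  a_7 = -1·45 + 1·-28 = -73
  a_8 = -1·-73 + 1·45 = 118
  a_9 = -1·118 + 1·-73 = -191

-1,1 ; -191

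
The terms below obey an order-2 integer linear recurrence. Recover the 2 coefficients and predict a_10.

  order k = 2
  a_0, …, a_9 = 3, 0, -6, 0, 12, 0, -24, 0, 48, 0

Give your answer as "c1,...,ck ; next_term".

  a_2 = 0·0 + -2·3 = -6
  a_3 = 0·-6 + -2·0 = 0
  a_4 = 0·0 + -2·-6 = 12
  a_5 = 0·12 + -2·0 = 0
  a_6 = 0·0 + -2·12 = -24
  a_7 = 0·-24 + -2·0 = 0
  a_8 = 0·0 + -2·-24 = 48
  a_9 = 0·48 + -2·0 = 0
  a_10 = 0·0 + -2·48 = -96

0,-2 ; -96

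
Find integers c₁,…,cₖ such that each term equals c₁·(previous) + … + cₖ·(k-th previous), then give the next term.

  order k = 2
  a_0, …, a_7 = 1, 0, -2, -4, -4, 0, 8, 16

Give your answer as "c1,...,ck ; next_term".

  a_2 = 2·0 + -2·1 = -2
  a_3 = 2·-2 + -2·0 = -4
  a_4 = 2·-4 + -2·-2 = -4
  a_5 = 2·-4 + -2·-4 = 0
  a_6 = 2·0 + -2·-4 = 8
  a_7 = 2·8 + -2·0 = 16
  a_8 = 2·16 + -2·8 = 16

2,-2 ; 16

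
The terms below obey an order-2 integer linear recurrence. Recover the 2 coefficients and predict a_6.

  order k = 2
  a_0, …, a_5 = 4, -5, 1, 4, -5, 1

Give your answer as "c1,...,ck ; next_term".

  a_2 = -1·-5 + -1·4 = 1
  a_3 = -1·1 + -1·-5 = 4
  a_4 = -1·4 + -1·1 = -5
  a_5 = -1·-5 + -1·4 = 1
  a_6 = -1·1 + -1·-5 = 4

-1,-1 ; 4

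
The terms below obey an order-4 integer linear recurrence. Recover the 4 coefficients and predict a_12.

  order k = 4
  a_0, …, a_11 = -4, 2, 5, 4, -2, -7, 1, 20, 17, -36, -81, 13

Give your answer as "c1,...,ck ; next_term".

  a_4 = 2·4 + -4·5 + 3·2 + -1·-4 = -2
  a_5 = 2·-2 + -4·4 + 3·5 + -1·2 = -7
  a_6 = 2·-7 + -4·-2 + 3·4 + -1·5 = 1
  a_7 = 2·1 + -4·-7 + 3·-2 + -1·4 = 20
  a_8 = 2·20 + -4·1 + 3·-7 + -1·-2 = 17
  a_9 = 2·17 + -4·20 + 3·1 + -1·-7 = -36
  a_10 = 2·-36 + -4·17 + 3·20 + -1·1 = -81
  a_11 = 2·-81 + -4·-36 + 3·17 + -1·20 = 13
  a_12 = 2·13 + -4·-81 + 3·-36 + -1·17 = 225

2,-4,3,-1 ; 225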